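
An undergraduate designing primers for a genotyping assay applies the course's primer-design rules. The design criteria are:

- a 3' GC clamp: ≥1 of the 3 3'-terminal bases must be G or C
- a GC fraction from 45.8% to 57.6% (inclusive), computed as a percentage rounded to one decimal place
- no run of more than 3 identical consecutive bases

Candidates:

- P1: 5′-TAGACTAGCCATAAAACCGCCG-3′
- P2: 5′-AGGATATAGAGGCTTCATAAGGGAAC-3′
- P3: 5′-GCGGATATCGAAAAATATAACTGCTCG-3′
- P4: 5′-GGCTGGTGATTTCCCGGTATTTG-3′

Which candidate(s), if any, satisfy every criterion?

P1 (22 nt, A=8 T=3 G=4 C=7): 3' end CCG has 3 G/C ✓; GC 11/22 = 50.0% ✓; longest run = 4, exceeds 3 ✗ — fails.
P2 (26 nt, A=10 T=5 G=8 C=3): 3' end AAC has 1 G/C ✓; GC 11/26 = 42.3%, outside 45.8–57.6% ✗; longest run = 3 ✓ — fails.
P3 (27 nt, A=10 T=6 G=6 C=5): 3' end TCG has 2 G/C ✓; GC 11/27 = 40.7%, outside 45.8–57.6% ✗; longest run = 5, exceeds 3 ✗ — fails.
P4 (23 nt, A=2 T=9 G=8 C=4): 3' end TTG has 1 G/C ✓; GC 12/23 = 52.2% ✓; longest run = 3 ✓ — passes.

P4 only.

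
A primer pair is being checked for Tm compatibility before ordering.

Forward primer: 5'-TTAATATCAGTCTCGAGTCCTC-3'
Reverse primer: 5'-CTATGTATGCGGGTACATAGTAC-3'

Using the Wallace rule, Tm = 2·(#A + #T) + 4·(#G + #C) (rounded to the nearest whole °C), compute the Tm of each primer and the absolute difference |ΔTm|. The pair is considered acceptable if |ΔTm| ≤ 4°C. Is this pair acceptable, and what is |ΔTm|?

|ΔTm| = 4°C; the pair is acceptable.

Forward: A=5 T=8 G=3 C=6 → Tm = 2·13 + 4·9 = 62°C.
Reverse: A=6 T=7 G=6 C=4 → Tm = 2·13 + 4·10 = 66°C.
|ΔTm| = |62 − 66| = 4°C, ≤ 4°C.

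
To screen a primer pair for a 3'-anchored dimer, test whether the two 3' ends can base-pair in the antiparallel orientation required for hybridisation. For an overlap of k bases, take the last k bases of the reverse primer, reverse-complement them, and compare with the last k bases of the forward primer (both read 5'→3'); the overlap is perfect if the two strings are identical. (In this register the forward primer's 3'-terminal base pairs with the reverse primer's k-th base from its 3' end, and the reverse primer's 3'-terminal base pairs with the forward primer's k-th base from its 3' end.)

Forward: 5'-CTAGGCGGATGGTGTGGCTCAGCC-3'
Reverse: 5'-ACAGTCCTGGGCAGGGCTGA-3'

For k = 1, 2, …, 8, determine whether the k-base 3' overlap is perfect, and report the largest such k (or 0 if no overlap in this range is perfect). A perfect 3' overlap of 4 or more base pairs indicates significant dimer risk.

Last 8 bases (5'→3') — forward …GCTCAGCC, reverse …AGGGCTGA.
Reverse complement of the reverse primer's last 8 bases: TCAGCCCT; its first k bases are the reverse complement of the reverse primer's last k bases, so a perfect k-base overlap needs the forward primer's last k bases to equal them.
Comparing (forward last k vs required): k=1: C vs T ✗; k=2: CC vs TC ✗; k=3: GCC vs TCA ✗; k=4: AGCC vs TCAG ✗; k=5: CAGCC vs TCAGC ✗; k=6: TCAGCC vs TCAGCC ✓; k=7: CTCAGCC vs TCAGCCC ✗; k=8: GCTCAGCC vs TCAGCCCT ✗.
Only k = 6 is perfect, so the longest perfect 3' overlap is 6.

Longest perfect overlap: 6 complementary base pairs; significant dimer risk (threshold 4).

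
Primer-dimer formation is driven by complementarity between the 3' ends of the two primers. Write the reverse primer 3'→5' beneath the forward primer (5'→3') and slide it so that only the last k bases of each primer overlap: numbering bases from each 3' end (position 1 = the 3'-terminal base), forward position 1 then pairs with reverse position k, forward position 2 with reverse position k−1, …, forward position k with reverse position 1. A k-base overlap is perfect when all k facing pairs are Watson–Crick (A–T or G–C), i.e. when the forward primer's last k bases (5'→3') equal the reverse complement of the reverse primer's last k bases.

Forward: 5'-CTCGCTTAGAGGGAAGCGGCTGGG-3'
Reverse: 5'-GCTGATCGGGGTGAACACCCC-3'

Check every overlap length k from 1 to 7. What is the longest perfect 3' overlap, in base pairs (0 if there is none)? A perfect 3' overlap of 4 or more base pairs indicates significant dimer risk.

Longest perfect overlap: 3 complementary base pairs; below the dimer-risk threshold (threshold 4).

Last 7 bases (5'→3') — forward …GGCTGGG, reverse …ACACCCC.
Reverse complement of the reverse primer's last 7 bases: GGGGTGT; its first k bases are the reverse complement of the reverse primer's last k bases, so a perfect k-base overlap needs the forward primer's last k bases to equal them.
Comparing (forward last k vs required): k=1: G vs G ✓; k=2: GG vs GG ✓; k=3: GGG vs GGG ✓; k=4: TGGG vs GGGG ✗; k=5: CTGGG vs GGGGT ✗; k=6: GCTGGG vs GGGGTG ✗; k=7: GGCTGGG vs GGGGTGT ✗.
Perfect overlaps at k = 1, 2, 3; the largest is 3.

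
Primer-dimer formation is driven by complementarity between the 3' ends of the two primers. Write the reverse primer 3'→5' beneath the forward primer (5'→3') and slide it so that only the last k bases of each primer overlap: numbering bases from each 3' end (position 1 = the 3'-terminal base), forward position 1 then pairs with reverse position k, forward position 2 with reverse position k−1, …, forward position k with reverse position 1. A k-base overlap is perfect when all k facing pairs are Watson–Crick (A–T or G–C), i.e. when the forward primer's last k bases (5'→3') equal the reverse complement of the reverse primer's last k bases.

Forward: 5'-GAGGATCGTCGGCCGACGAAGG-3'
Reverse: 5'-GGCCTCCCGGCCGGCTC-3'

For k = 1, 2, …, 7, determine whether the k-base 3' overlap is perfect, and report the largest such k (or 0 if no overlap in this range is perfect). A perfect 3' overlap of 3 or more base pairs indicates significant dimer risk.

Last 7 bases (5'→3') — forward …ACGAAGG, reverse …CCGGCTC.
Reverse complement of the reverse primer's last 7 bases: GAGCCGG; its first k bases are the reverse complement of the reverse primer's last k bases, so a perfect k-base overlap needs the forward primer's last k bases to equal them.
Comparing (forward last k vs required): k=1: G vs G ✓; k=2: GG vs GA ✗; k=3: AGG vs GAG ✗; k=4: AAGG vs GAGC ✗; k=5: GAAGG vs GAGCC ✗; k=6: CGAAGG vs GAGCCG ✗; k=7: ACGAAGG vs GAGCCGG ✗.
Only k = 1 is perfect, so the longest perfect 3' overlap is 1.

Longest perfect overlap: 1 complementary base pair; below the dimer-risk threshold (threshold 3).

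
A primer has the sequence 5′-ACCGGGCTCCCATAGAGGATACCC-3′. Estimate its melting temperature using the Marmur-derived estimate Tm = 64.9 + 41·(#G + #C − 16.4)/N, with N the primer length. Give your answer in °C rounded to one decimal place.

Base counts: A=6, T=3, G=6, C=9; G+C = 15, N = 24.
Tm = 64.9 + 41·(15 − 16.4)/24 = 64.9 + -57.40/24 = 62.5°C.

62.5°C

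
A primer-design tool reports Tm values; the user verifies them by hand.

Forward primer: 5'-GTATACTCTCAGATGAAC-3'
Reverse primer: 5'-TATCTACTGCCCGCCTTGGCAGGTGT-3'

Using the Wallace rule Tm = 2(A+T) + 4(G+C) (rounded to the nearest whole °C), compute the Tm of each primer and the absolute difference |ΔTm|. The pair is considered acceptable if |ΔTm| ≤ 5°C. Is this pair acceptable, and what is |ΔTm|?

Forward: A=6 T=5 G=3 C=4 → Tm = 2·11 + 4·7 = 50°C.
Reverse: A=3 T=8 G=7 C=8 → Tm = 2·11 + 4·15 = 82°C.
|ΔTm| = |50 − 82| = 32°C, > 5°C.

|ΔTm| = 32°C; the pair is not acceptable.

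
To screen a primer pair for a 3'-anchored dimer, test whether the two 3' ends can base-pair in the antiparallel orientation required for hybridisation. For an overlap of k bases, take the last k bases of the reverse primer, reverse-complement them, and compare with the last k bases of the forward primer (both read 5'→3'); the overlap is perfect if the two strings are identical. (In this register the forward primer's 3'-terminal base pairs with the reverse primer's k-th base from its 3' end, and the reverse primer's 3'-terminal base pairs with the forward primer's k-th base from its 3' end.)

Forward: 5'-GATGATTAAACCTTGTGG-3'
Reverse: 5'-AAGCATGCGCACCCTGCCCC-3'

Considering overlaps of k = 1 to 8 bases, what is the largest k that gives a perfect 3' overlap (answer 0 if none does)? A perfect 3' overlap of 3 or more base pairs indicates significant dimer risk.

Last 8 bases (5'→3') — forward …CCTTGTGG, reverse …CCTGCCCC.
Reverse complement of the reverse primer's last 8 bases: GGGGCAGG; its first k bases are the reverse complement of the reverse primer's last k bases, so a perfect k-base overlap needs the forward primer's last k bases to equal them.
Comparing (forward last k vs required): k=1: G vs G ✓; k=2: GG vs GG ✓; k=3: TGG vs GGG ✗; k=4: GTGG vs GGGG ✗; k=5: TGTGG vs GGGGC ✗; k=6: TTGTGG vs GGGGCA ✗; k=7: CTTGTGG vs GGGGCAG ✗; k=8: CCTTGTGG vs GGGGCAGG ✗.
Perfect overlaps at k = 1, 2; the largest is 2.

Longest perfect overlap: 2 complementary base pairs; below the dimer-risk threshold (threshold 3).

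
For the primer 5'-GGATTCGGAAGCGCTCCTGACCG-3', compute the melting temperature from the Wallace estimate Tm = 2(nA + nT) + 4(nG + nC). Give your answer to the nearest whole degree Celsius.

Base counts: A=4, T=4, G=8, C=7 (length 23).
Tm = 2·(4+4) + 4·(8+7) = 2·8 + 4·15 = 16 + 60 = 76°C.

76°C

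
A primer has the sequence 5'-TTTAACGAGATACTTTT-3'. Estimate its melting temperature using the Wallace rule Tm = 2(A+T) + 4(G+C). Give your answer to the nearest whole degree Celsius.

Base counts: A=5, T=8, G=2, C=2 (length 17).
Tm = 2·(5+8) + 4·(2+2) = 2·13 + 4·4 = 26 + 16 = 42°C.

42°C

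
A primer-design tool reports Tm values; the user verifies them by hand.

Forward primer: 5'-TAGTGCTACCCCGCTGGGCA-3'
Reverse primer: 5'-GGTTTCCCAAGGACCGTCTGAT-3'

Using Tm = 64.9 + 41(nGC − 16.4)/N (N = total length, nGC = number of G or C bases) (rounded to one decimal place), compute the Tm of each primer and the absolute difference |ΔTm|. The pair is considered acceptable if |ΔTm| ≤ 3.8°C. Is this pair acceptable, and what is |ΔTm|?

Forward: G+C = 13, N = 20 → Tm = 64.9 + 41·(13 − 16.4)/20 = 57.9°C.
Reverse: G+C = 12, N = 22 → Tm = 64.9 + 41·(12 − 16.4)/22 = 56.7°C.
|ΔTm| = |57.9 − 56.7| = 1.2°C, ≤ 3.8°C.

|ΔTm| = 1.2°C; the pair is acceptable.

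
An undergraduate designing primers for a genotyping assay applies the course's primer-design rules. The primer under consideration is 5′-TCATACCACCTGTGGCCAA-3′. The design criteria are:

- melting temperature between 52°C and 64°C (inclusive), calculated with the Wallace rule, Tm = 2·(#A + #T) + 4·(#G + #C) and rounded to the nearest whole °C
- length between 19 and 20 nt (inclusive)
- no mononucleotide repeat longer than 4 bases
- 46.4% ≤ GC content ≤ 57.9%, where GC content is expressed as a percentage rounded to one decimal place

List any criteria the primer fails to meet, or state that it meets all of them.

Meets all criteria.

Base counts: A=5, T=4, G=3, C=7 (length 19).
Tm: Tm = 2·9 + 4·10 = 58°C ✓
length: length 19 ✓
homopolymer run: longest run = 2 ✓
GC content: GC 10/19 = 52.6% ✓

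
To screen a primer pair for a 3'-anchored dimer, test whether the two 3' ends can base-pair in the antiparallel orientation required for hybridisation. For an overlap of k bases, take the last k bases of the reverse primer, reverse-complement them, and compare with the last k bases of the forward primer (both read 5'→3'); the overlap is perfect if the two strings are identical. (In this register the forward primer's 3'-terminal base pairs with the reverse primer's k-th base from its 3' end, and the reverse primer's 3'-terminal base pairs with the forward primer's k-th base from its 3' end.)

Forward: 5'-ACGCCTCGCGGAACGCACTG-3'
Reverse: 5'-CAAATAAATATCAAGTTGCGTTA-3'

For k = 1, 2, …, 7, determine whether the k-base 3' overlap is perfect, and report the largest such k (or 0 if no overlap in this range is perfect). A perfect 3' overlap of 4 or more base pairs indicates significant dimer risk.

Last 7 bases (5'→3') — forward …CGCACTG, reverse …TGCGTTA.
Reverse complement of the reverse primer's last 7 bases: TAACGCA; its first k bases are the reverse complement of the reverse primer's last k bases, so a perfect k-base overlap needs the forward primer's last k bases to equal them.
Comparing (forward last k vs required): k=1: G vs T ✗; k=2: TG vs TA ✗; k=3: CTG vs TAA ✗; k=4: ACTG vs TAAC ✗; k=5: CACTG vs TAACG ✗; k=6: GCACTG vs TAACGC ✗; k=7: CGCACTG vs TAACGCA ✗.
No overlap length from 1 to 7 is perfect, so the longest perfect 3' overlap is 0.

Longest perfect overlap: 0 complementary base pairs; below the dimer-risk threshold (threshold 4).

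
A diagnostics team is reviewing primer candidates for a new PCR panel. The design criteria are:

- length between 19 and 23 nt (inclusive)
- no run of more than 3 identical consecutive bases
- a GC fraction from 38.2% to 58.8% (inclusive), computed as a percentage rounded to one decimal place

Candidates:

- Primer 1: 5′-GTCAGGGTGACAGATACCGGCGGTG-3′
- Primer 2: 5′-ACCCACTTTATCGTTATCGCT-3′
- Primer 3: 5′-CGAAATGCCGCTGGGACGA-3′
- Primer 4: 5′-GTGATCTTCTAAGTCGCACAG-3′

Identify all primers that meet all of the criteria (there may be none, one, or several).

Primer 2 and Primer 4.

Primer 1 (25 nt, A=5 T=4 G=11 C=5): length 25, outside 19–23 ✗; longest run = 3 ✓; GC 16/25 = 64.0%, outside 38.2–58.8% ✗ — fails.
Primer 2 (21 nt, A=4 T=8 G=2 C=7): length 21 ✓; longest run = 3 ✓; GC 9/21 = 42.9% ✓ — passes.
Primer 3 (19 nt, A=5 T=2 G=7 C=5): length 19 ✓; longest run = 3 ✓; GC 12/19 = 63.2%, outside 38.2–58.8% ✗ — fails.
Primer 4 (21 nt, A=5 T=6 G=5 C=5): length 21 ✓; longest run = 2 ✓; GC 10/21 = 47.6% ✓ — passes.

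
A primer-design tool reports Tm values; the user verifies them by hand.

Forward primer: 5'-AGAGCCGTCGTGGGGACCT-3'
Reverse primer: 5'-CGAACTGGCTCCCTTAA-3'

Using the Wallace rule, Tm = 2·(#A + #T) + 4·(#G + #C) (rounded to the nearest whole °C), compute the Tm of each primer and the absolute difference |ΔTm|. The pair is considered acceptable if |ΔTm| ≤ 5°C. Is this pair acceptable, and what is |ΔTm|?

Forward: A=3 T=3 G=8 C=5 → Tm = 2·6 + 4·13 = 64°C.
Reverse: A=4 T=4 G=3 C=6 → Tm = 2·8 + 4·9 = 52°C.
|ΔTm| = |64 − 52| = 12°C, > 5°C.

|ΔTm| = 12°C; the pair is not acceptable.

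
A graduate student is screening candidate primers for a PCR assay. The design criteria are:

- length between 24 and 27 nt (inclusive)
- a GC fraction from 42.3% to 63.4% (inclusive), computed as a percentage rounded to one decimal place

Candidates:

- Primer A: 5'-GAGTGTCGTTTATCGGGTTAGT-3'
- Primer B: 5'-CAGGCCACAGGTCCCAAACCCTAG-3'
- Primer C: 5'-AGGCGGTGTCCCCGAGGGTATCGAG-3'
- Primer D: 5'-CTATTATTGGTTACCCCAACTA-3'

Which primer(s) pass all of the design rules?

Primer A (22 nt, A=3 T=9 G=8 C=2): length 22, outside 24–27 ✗; GC 10/22 = 45.5% ✓ — fails.
Primer B (24 nt, A=7 T=2 G=5 C=10): length 24 ✓; GC 15/24 = 62.5% ✓ — passes.
Primer C (25 nt, A=4 T=4 G=11 C=6): length 25 ✓; GC 17/25 = 68.0%, outside 42.3–63.4% ✗ — fails.
Primer D (22 nt, A=6 T=8 G=2 C=6): length 22, outside 24–27 ✗; GC 8/22 = 36.4%, outside 42.3–63.4% ✗ — fails.

Primer B only.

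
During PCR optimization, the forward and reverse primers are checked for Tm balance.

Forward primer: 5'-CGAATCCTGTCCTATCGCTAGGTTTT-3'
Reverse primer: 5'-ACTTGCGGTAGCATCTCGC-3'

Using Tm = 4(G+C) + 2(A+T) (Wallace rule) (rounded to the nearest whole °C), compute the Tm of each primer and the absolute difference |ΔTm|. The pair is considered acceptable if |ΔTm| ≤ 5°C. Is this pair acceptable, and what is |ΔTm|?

|ΔTm| = 16°C; the pair is not acceptable.

Forward: A=4 T=10 G=5 C=7 → Tm = 2·14 + 4·12 = 76°C.
Reverse: A=3 T=5 G=5 C=6 → Tm = 2·8 + 4·11 = 60°C.
|ΔTm| = |76 − 60| = 16°C, > 5°C.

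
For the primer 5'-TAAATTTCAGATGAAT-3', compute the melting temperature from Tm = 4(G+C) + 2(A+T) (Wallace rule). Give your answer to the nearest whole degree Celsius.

Base counts: A=7, T=6, G=2, C=1 (length 16).
Tm = 2·(7+6) + 4·(2+1) = 2·13 + 4·3 = 26 + 12 = 38°C.

38°C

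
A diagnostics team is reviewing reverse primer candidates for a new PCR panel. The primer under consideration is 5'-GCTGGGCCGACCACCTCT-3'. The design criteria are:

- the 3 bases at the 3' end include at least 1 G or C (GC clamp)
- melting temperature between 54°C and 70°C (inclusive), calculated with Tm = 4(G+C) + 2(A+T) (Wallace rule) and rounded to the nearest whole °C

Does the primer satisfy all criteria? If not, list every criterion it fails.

Base counts: A=2, T=3, G=5, C=8 (length 18).
GC clamp: 3' end TCT has 1 G/C ✓
Tm: Tm = 2·5 + 4·13 = 62°C ✓

Meets all criteria.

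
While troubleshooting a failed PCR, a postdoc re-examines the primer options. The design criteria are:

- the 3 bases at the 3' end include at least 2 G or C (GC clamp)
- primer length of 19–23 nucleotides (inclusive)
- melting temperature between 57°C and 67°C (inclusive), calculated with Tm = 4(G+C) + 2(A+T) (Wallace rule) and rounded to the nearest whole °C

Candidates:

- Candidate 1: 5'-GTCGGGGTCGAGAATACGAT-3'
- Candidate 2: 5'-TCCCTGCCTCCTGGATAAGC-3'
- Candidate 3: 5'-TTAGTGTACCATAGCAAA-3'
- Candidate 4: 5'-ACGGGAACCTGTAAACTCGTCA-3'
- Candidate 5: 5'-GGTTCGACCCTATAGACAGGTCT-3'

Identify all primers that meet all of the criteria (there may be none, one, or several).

Candidate 2 only.

Candidate 1 (20 nt, A=5 T=4 G=8 C=3): 3' end GAT has 1 G/C, need ≥2 ✗; length 20 ✓; Tm = 2·9 + 4·11 = 62°C ✓ — fails.
Candidate 2 (20 nt, A=3 T=5 G=4 C=8): 3' end AGC has 2 G/C ✓; length 20 ✓; Tm = 2·8 + 4·12 = 64°C ✓ — passes.
Candidate 3 (18 nt, A=7 T=5 G=3 C=3): 3' end AAA has 0 G/C, need ≥2 ✗; length 18, outside 19–23 ✗; Tm = 2·12 + 4·6 = 48°C, outside 57–67°C ✗ — fails.
Candidate 4 (22 nt, A=7 T=4 G=5 C=6): 3' end TCA has 1 G/C, need ≥2 ✗; length 22 ✓; Tm = 2·11 + 4·11 = 66°C ✓ — fails.
Candidate 5 (23 nt, A=5 T=6 G=6 C=6): 3' end TCT has 1 G/C, need ≥2 ✗; length 23 ✓; Tm = 2·11 + 4·12 = 70°C, outside 57–67°C ✗ — fails.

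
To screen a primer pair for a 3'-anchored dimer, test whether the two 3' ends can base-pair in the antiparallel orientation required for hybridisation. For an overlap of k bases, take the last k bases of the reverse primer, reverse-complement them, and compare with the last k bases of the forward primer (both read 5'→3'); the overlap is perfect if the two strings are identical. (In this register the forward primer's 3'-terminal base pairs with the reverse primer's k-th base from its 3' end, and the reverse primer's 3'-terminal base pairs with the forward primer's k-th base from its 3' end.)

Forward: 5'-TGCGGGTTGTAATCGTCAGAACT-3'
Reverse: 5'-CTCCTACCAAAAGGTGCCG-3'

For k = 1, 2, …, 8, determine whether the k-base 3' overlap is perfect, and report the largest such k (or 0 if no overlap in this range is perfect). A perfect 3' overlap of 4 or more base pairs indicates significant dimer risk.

Longest perfect overlap: 0 complementary base pairs; below the dimer-risk threshold (threshold 4).

Last 8 bases (5'→3') — forward …TCAGAACT, reverse …AGGTGCCG.
Reverse complement of the reverse primer's last 8 bases: CGGCACCT; its first k bases are the reverse complement of the reverse primer's last k bases, so a perfect k-base overlap needs the forward primer's last k bases to equal them.
Comparing (forward last k vs required): k=1: T vs C ✗; k=2: CT vs CG ✗; k=3: ACT vs CGG ✗; k=4: AACT vs CGGC ✗; k=5: GAACT vs CGGCA ✗; k=6: AGAACT vs CGGCAC ✗; k=7: CAGAACT vs CGGCACC ✗; k=8: TCAGAACT vs CGGCACCT ✗.
No overlap length from 1 to 8 is perfect, so the longest perfect 3' overlap is 0.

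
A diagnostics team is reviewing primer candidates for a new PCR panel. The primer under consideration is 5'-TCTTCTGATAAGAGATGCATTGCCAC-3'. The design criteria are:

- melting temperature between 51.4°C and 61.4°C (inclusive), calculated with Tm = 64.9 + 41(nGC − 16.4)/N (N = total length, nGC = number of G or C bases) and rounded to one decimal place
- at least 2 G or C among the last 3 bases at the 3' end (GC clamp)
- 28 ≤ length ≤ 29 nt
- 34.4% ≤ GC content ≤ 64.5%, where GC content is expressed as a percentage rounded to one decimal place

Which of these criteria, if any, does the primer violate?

Fails: length.

Base counts: A=7, T=8, G=5, C=6 (length 26).
Tm: Tm = 64.9 + 41·(11 − 16.4)/26 = 56.4°C ✓
GC clamp: 3' end CAC has 2 G/C ✓
length: length 26, outside 28–29 ✗
GC content: GC 11/26 = 42.3% ✓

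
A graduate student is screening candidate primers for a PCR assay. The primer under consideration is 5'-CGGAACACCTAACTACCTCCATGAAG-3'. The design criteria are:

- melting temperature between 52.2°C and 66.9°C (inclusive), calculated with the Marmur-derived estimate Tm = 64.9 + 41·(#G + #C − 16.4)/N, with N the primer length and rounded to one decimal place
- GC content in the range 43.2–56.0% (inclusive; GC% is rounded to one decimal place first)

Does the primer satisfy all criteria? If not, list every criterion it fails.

Base counts: A=9, T=4, G=4, C=9 (length 26).
Tm: Tm = 64.9 + 41·(13 − 16.4)/26 = 59.5°C ✓
GC content: GC 13/26 = 50.0% ✓

Meets all criteria.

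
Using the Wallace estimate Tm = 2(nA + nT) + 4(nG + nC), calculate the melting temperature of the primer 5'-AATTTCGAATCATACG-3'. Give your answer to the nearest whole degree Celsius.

Base counts: A=6, T=5, G=2, C=3 (length 16).
Tm = 2·(6+5) + 4·(2+3) = 2·11 + 4·5 = 22 + 20 = 42°C.

42°C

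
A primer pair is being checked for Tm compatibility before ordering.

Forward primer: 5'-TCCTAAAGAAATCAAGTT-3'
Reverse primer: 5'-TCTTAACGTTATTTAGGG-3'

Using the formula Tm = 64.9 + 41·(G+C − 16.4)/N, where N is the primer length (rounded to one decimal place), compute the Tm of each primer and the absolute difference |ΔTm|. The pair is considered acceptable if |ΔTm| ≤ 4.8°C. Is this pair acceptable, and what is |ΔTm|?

Forward: G+C = 5, N = 18 → Tm = 64.9 + 41·(5 − 16.4)/18 = 38.9°C.
Reverse: G+C = 6, N = 18 → Tm = 64.9 + 41·(6 − 16.4)/18 = 41.2°C.
|ΔTm| = |38.9 − 41.2| = 2.3°C, ≤ 4.8°C.

|ΔTm| = 2.3°C; the pair is acceptable.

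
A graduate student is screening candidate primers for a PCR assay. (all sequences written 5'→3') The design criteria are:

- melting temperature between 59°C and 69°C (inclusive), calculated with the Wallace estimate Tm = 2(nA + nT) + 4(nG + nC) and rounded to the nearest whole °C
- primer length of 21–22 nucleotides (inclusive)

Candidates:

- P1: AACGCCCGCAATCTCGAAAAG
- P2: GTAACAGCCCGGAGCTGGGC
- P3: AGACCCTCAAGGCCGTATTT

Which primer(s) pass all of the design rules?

P1 (21 nt, A=8 T=2 G=4 C=7): Tm = 2·10 + 4·11 = 64°C ✓; length 21 ✓ — passes.
P2 (20 nt, A=4 T=2 G=8 C=6): Tm = 2·6 + 4·14 = 68°C ✓; length 20, outside 21–22 ✗ — fails.
P3 (20 nt, A=5 T=5 G=4 C=6): Tm = 2·10 + 4·10 = 60°C ✓; length 20, outside 21–22 ✗ — fails.

P1 only.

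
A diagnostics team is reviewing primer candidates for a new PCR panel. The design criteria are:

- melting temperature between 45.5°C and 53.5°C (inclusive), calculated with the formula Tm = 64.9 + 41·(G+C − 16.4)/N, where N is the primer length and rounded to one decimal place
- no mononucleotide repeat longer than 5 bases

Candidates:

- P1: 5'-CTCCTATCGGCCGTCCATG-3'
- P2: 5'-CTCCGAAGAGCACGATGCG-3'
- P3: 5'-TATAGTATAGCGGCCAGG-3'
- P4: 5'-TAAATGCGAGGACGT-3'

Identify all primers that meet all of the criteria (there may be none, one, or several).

P3 only.

P1 (19 nt, A=2 T=5 G=4 C=8): Tm = 64.9 + 41·(12 − 16.4)/19 = 55.4°C, outside 45.5–53.5°C ✗; longest run = 2 ✓ — fails.
P2 (19 nt, A=5 T=2 G=6 C=6): Tm = 64.9 + 41·(12 − 16.4)/19 = 55.4°C, outside 45.5–53.5°C ✗; longest run = 2 ✓ — fails.
P3 (18 nt, A=5 T=4 G=6 C=3): Tm = 64.9 + 41·(9 − 16.4)/18 = 48.0°C ✓; longest run = 2 ✓ — passes.
P4 (15 nt, A=5 T=3 G=5 C=2): Tm = 64.9 + 41·(7 − 16.4)/15 = 39.2°C, outside 45.5–53.5°C ✗; longest run = 3 ✓ — fails.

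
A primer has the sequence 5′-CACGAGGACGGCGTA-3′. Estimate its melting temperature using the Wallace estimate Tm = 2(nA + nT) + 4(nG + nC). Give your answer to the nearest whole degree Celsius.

50°C

Base counts: A=4, T=1, G=6, C=4 (length 15).
Tm = 2·(4+1) + 4·(6+4) = 2·5 + 4·10 = 10 + 40 = 50°C.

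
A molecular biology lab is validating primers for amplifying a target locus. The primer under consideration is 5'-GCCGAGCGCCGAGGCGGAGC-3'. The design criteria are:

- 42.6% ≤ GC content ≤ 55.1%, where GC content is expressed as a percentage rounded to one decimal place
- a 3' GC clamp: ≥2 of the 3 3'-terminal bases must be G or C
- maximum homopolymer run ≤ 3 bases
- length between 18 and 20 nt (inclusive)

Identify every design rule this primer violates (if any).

Fails: GC content.

Base counts: A=3, T=0, G=10, C=7 (length 20).
GC content: GC 17/20 = 85.0%, outside 42.6–55.1% ✗
GC clamp: 3' end AGC has 2 G/C ✓
homopolymer run: longest run = 2 ✓
length: length 20 ✓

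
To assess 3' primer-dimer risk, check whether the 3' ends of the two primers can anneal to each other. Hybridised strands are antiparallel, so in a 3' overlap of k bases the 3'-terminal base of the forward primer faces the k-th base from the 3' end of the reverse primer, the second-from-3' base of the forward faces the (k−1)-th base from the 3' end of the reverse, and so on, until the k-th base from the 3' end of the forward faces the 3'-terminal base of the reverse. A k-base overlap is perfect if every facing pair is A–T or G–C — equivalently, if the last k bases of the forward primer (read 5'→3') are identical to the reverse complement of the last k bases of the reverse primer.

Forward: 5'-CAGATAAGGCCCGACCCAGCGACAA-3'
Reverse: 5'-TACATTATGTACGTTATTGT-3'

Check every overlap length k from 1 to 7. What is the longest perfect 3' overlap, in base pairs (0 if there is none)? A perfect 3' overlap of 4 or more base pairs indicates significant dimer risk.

Last 7 bases (5'→3') — forward …GCGACAA, reverse …TTATTGT.
Reverse complement of the reverse primer's last 7 bases: ACAATAA; its first k bases are the reverse complement of the reverse primer's last k bases, so a perfect k-base overlap needs the forward primer's last k bases to equal them.
Comparing (forward last k vs required): k=1: A vs A ✓; k=2: AA vs AC ✗; k=3: CAA vs ACA ✗; k=4: ACAA vs ACAA ✓; k=5: GACAA vs ACAAT ✗; k=6: CGACAA vs ACAATA ✗; k=7: GCGACAA vs ACAATAA ✗.
Perfect overlaps at k = 1, 4; the largest is 4.

Longest perfect overlap: 4 complementary base pairs; significant dimer risk (threshold 4).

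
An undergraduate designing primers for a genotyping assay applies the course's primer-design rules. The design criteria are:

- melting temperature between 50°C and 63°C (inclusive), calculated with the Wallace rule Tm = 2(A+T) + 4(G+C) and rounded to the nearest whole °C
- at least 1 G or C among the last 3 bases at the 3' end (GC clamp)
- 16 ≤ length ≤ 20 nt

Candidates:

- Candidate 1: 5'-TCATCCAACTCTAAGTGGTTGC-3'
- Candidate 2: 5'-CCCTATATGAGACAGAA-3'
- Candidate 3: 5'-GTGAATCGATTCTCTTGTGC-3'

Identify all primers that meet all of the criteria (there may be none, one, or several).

Candidate 1 (22 nt, A=5 T=7 G=4 C=6): Tm = 2·12 + 4·10 = 64°C, outside 50–63°C ✗; 3' end TGC has 2 G/C ✓; length 22, outside 16–20 ✗ — fails.
Candidate 2 (17 nt, A=7 T=3 G=3 C=4): Tm = 2·10 + 4·7 = 48°C, outside 50–63°C ✗; 3' end GAA has 1 G/C ✓; length 17 ✓ — fails.
Candidate 3 (20 nt, A=3 T=8 G=5 C=4): Tm = 2·11 + 4·9 = 58°C ✓; 3' end TGC has 2 G/C ✓; length 20 ✓ — passes.

Candidate 3 only.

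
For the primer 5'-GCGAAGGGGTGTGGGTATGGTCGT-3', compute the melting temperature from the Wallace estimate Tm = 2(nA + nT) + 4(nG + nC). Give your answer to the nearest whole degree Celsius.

Base counts: A=3, T=6, G=13, C=2 (length 24).
Tm = 2·(3+6) + 4·(13+2) = 2·9 + 4·15 = 18 + 60 = 78°C.

78°C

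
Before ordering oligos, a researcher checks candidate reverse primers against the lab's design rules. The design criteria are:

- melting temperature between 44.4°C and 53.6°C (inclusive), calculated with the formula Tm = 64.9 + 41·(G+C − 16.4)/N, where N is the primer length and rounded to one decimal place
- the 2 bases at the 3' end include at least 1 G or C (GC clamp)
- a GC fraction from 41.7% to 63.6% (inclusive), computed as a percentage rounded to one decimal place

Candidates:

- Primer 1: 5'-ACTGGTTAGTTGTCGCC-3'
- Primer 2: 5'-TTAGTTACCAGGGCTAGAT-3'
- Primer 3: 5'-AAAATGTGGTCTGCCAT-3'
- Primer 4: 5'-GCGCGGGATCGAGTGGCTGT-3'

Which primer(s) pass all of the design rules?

Primer 1 only.

Primer 1 (17 nt, A=2 T=6 G=5 C=4): Tm = 64.9 + 41·(9 − 16.4)/17 = 47.1°C ✓; 3' end CC has 2 G/C ✓; GC 9/17 = 52.9% ✓ — passes.
Primer 2 (19 nt, A=5 T=6 G=5 C=3): Tm = 64.9 + 41·(8 − 16.4)/19 = 46.8°C ✓; 3' end AT has 0 G/C, need ≥1 ✗; GC 8/19 = 42.1% ✓ — fails.
Primer 3 (17 nt, A=5 T=5 G=4 C=3): Tm = 64.9 + 41·(7 − 16.4)/17 = 42.2°C, outside 44.4–53.6°C ✗; 3' end AT has 0 G/C, need ≥1 ✗; GC 7/17 = 41.2%, outside 41.7–63.6% ✗ — fails.
Primer 4 (20 nt, A=2 T=4 G=10 C=4): Tm = 64.9 + 41·(14 − 16.4)/20 = 60.0°C, outside 44.4–53.6°C ✗; 3' end GT has 1 G/C ✓; GC 14/20 = 70.0%, outside 41.7–63.6% ✗ — fails.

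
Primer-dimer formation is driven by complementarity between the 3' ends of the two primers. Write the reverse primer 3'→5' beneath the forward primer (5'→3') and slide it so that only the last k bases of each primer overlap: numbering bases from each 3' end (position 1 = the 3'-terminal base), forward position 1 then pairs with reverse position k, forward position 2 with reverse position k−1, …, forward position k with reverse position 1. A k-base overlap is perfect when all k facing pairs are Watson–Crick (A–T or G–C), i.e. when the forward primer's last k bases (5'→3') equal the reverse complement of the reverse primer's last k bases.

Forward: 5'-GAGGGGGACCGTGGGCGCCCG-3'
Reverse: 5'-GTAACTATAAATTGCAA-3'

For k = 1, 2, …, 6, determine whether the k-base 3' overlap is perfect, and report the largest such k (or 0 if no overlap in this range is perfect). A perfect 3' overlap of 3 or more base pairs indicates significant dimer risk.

Last 6 bases (5'→3') — forward …CGCCCG, reverse …TTGCAA.
Reverse complement of the reverse primer's last 6 bases: TTGCAA; its first k bases are the reverse complement of the reverse primer's last k bases, so a perfect k-base overlap needs the forward primer's last k bases to equal them.
Comparing (forward last k vs required): k=1: G vs T ✗; k=2: CG vs TT ✗; k=3: CCG vs TTG ✗; k=4: CCCG vs TTGC ✗; k=5: GCCCG vs TTGCA ✗; k=6: CGCCCG vs TTGCAA ✗.
No overlap length from 1 to 6 is perfect, so the longest perfect 3' overlap is 0.

Longest perfect overlap: 0 complementary base pairs; below the dimer-risk threshold (threshold 3).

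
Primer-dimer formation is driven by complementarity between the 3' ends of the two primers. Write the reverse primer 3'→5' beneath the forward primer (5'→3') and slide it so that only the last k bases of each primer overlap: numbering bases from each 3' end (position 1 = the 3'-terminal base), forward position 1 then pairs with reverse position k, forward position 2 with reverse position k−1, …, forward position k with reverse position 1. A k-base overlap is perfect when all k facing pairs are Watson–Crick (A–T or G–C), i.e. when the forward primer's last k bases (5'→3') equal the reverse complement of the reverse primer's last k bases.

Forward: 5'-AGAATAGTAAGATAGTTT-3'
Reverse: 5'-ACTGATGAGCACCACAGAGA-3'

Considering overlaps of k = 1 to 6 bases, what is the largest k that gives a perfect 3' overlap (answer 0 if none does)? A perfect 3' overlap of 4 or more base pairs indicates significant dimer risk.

Longest perfect overlap: 1 complementary base pair; below the dimer-risk threshold (threshold 4).

Last 6 bases (5'→3') — forward …TAGTTT, reverse …CAGAGA.
Reverse complement of the reverse primer's last 6 bases: TCTCTG; its first k bases are the reverse complement of the reverse primer's last k bases, so a perfect k-base overlap needs the forward primer's last k bases to equal them.
Comparing (forward last k vs required): k=1: T vs T ✓; k=2: TT vs TC ✗; k=3: TTT vs TCT ✗; k=4: GTTT vs TCTC ✗; k=5: AGTTT vs TCTCT ✗; k=6: TAGTTT vs TCTCTG ✗.
Only k = 1 is perfect, so the longest perfect 3' overlap is 1.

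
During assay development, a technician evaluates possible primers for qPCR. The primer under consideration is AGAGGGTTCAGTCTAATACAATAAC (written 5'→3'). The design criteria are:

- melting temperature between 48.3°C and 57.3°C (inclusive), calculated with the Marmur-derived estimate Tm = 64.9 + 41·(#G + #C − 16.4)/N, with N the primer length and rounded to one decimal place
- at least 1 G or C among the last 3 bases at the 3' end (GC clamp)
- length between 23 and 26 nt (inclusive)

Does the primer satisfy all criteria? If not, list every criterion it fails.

Meets all criteria.

Base counts: A=10, T=6, G=5, C=4 (length 25).
Tm: Tm = 64.9 + 41·(9 − 16.4)/25 = 52.8°C ✓
GC clamp: 3' end AAC has 1 G/C ✓
length: length 25 ✓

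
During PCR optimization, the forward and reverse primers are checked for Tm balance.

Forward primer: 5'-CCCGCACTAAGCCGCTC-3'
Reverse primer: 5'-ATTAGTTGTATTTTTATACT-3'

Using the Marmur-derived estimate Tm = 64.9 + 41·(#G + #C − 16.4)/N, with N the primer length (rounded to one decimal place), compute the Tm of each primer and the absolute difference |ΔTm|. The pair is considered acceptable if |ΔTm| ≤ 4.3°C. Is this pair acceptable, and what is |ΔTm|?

|ΔTm| = 16.9°C; the pair is not acceptable.

Forward: G+C = 12, N = 17 → Tm = 64.9 + 41·(12 − 16.4)/17 = 54.3°C.
Reverse: G+C = 3, N = 20 → Tm = 64.9 + 41·(3 − 16.4)/20 = 37.4°C.
|ΔTm| = |54.3 − 37.4| = 16.9°C, > 4.3°C.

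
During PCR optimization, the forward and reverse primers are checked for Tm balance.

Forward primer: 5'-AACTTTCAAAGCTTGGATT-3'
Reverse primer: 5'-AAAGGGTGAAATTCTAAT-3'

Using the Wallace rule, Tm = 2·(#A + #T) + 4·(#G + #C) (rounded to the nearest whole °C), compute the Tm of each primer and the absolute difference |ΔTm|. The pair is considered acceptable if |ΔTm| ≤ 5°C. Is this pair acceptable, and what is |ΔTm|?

|ΔTm| = 4°C; the pair is acceptable.

Forward: A=6 T=7 G=3 C=3 → Tm = 2·13 + 4·6 = 50°C.
Reverse: A=8 T=5 G=4 C=1 → Tm = 2·13 + 4·5 = 46°C.
|ΔTm| = |50 − 46| = 4°C, ≤ 5°C.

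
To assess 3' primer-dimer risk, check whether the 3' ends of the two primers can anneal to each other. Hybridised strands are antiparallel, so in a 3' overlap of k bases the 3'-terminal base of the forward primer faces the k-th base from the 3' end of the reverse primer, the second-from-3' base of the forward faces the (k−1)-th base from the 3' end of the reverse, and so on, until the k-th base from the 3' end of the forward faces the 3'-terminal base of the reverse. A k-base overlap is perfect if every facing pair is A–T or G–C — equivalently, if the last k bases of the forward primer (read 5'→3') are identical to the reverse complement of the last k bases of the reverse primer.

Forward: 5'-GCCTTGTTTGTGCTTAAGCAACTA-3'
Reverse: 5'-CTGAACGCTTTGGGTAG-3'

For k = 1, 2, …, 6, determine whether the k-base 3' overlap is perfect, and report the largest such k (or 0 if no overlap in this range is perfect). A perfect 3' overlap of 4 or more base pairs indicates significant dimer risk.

Longest perfect overlap: 3 complementary base pairs; below the dimer-risk threshold (threshold 4).

Last 6 bases (5'→3') — forward …CAACTA, reverse …GGGTAG.
Reverse complement of the reverse primer's last 6 bases: CTACCC; its first k bases are the reverse complement of the reverse primer's last k bases, so a perfect k-base overlap needs the forward primer's last k bases to equal them.
Comparing (forward last k vs required): k=1: A vs C ✗; k=2: TA vs CT ✗; k=3: CTA vs CTA ✓; k=4: ACTA vs CTAC ✗; k=5: AACTA vs CTACC ✗; k=6: CAACTA vs CTACCC ✗.
Only k = 3 is perfect, so the longest perfect 3' overlap is 3.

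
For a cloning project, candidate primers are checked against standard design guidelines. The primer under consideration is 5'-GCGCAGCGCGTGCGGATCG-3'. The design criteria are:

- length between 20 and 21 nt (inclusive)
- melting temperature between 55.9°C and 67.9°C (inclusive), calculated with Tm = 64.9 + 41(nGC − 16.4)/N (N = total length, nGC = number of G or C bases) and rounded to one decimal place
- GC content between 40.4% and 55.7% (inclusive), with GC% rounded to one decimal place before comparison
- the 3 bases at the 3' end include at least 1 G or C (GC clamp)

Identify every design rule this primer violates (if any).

Base counts: A=2, T=2, G=9, C=6 (length 19).
length: length 19, outside 20–21 ✗
Tm: Tm = 64.9 + 41·(15 − 16.4)/19 = 61.9°C ✓
GC content: GC 15/19 = 78.9%, outside 40.4–55.7% ✗
GC clamp: 3' end TCG has 2 G/C ✓

Fails: length, GC content.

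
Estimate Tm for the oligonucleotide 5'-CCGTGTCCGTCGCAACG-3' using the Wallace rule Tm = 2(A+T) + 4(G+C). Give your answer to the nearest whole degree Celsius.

Base counts: A=2, T=3, G=5, C=7 (length 17).
Tm = 2·(2+3) + 4·(5+7) = 2·5 + 4·12 = 10 + 48 = 58°C.

58°C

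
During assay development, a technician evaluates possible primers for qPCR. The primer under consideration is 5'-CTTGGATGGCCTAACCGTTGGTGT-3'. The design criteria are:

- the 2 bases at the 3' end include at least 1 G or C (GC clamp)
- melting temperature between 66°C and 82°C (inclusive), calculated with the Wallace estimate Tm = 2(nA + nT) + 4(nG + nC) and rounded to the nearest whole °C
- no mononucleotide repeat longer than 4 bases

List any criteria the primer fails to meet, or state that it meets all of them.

Base counts: A=3, T=8, G=8, C=5 (length 24).
GC clamp: 3' end GT has 1 G/C ✓
Tm: Tm = 2·11 + 4·13 = 74°C ✓
homopolymer run: longest run = 2 ✓

Meets all criteria.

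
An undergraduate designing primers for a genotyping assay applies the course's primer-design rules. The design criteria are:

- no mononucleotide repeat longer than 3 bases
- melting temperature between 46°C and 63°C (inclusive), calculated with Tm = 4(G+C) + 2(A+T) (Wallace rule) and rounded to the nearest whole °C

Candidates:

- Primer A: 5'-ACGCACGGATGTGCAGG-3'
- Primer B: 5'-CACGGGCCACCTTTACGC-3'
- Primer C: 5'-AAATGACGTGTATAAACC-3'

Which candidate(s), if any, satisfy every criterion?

Primer A (17 nt, A=4 T=2 G=7 C=4): longest run = 2 ✓; Tm = 2·6 + 4·11 = 56°C ✓ — passes.
Primer B (18 nt, A=3 T=3 G=4 C=8): longest run = 3 ✓; Tm = 2·6 + 4·12 = 60°C ✓ — passes.
Primer C (18 nt, A=8 T=4 G=3 C=3): longest run = 3 ✓; Tm = 2·12 + 4·6 = 48°C ✓ — passes.

Primer A, Primer B and Primer C.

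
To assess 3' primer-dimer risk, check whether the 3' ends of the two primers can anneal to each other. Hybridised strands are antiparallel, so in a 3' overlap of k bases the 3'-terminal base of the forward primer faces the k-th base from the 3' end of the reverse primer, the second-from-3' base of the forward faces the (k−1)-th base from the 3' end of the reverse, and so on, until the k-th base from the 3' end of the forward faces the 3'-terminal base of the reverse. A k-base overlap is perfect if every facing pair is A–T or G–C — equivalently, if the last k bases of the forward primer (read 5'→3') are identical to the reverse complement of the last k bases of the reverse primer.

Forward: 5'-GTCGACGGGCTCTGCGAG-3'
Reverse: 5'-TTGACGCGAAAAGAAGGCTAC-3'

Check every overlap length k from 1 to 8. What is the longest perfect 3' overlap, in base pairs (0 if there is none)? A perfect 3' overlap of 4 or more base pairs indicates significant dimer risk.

Longest perfect overlap: 1 complementary base pair; below the dimer-risk threshold (threshold 4).

Last 8 bases (5'→3') — forward …TCTGCGAG, reverse …AAGGCTAC.
Reverse complement of the reverse primer's last 8 bases: GTAGCCTT; its first k bases are the reverse complement of the reverse primer's last k bases, so a perfect k-base overlap needs the forward primer's last k bases to equal them.
Comparing (forward last k vs required): k=1: G vs G ✓; k=2: AG vs GT ✗; k=3: GAG vs GTA ✗; k=4: CGAG vs GTAG ✗; k=5: GCGAG vs GTAGC ✗; k=6: TGCGAG vs GTAGCC ✗; k=7: CTGCGAG vs GTAGCCT ✗; k=8: TCTGCGAG vs GTAGCCTT ✗.
Only k = 1 is perfect, so the longest perfect 3' overlap is 1.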